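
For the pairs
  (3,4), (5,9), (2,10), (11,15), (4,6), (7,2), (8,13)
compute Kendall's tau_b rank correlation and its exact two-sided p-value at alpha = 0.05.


Step 1: Enumerate the 21 unordered pairs (i,j) with i<j and classify each by sign(x_j-x_i) * sign(y_j-y_i).
  (1,2):dx=+2,dy=+5->C; (1,3):dx=-1,dy=+6->D; (1,4):dx=+8,dy=+11->C; (1,5):dx=+1,dy=+2->C
  (1,6):dx=+4,dy=-2->D; (1,7):dx=+5,dy=+9->C; (2,3):dx=-3,dy=+1->D; (2,4):dx=+6,dy=+6->C
  (2,5):dx=-1,dy=-3->C; (2,6):dx=+2,dy=-7->D; (2,7):dx=+3,dy=+4->C; (3,4):dx=+9,dy=+5->C
  (3,5):dx=+2,dy=-4->D; (3,6):dx=+5,dy=-8->D; (3,7):dx=+6,dy=+3->C; (4,5):dx=-7,dy=-9->C
  (4,6):dx=-4,dy=-13->C; (4,7):dx=-3,dy=-2->C; (5,6):dx=+3,dy=-4->D; (5,7):dx=+4,dy=+7->C
  (6,7):dx=+1,dy=+11->C
Step 2: C = 14, D = 7, total pairs = 21.
Step 3: tau = (C - D)/(n(n-1)/2) = (14 - 7)/21 = 0.333333.
Step 4: Exact two-sided p-value (enumerate n! = 5040 permutations of y under H0): p = 0.381349.
Step 5: alpha = 0.05. fail to reject H0.

tau_b = 0.3333 (C=14, D=7), p = 0.381349, fail to reject H0.


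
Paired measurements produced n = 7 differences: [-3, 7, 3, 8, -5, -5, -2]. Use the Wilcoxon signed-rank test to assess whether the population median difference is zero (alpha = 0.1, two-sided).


Step 1: Drop any zero differences (none here) and take |d_i|.
|d| = [3, 7, 3, 8, 5, 5, 2]
Step 2: Midrank |d_i| (ties get averaged ranks).
ranks: |3|->2.5, |7|->6, |3|->2.5, |8|->7, |5|->4.5, |5|->4.5, |2|->1
Step 3: Attach original signs; sum ranks with positive sign and with negative sign.
W+ = 6 + 2.5 + 7 = 15.5
W- = 2.5 + 4.5 + 4.5 + 1 = 12.5
(Check: W+ + W- = 28 should equal n(n+1)/2 = 28.)
Step 4: Test statistic W = min(W+, W-) = 12.5.
Step 5: Ties in |d|, so use the tie-corrected normal approximation.
        E[W] = n(n+1)/4 = 7*8/4 = 14.
        Tie groups: |d|=3 (t=2), |d|=5 (t=2); sum(t^3 - t) = 12.
        Var[W] = n(n+1)(2n+1)/24 - sum(t^3-t)/48 = 840/24 - 12/48 = 34.75.
        z = (W - E[W]) / sqrt(Var[W]) = (12.5 - 14) / 5.8949 = -0.2545.
        Two-sided p = 2*Phi(z) = 0.799143.
Step 6: alpha = 0.1. fail to reject H0.

W+ = 15.5, W- = 12.5, W = min = 12.5, p = 0.799143, fail to reject H0.


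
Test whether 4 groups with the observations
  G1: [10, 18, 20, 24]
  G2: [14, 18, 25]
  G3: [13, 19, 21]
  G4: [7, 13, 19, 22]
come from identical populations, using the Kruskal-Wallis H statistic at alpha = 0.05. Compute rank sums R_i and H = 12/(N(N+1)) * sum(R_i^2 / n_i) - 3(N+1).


Step 1: Combine all N = 14 observations and assign midranks.
sorted (value, group, rank): (7,G4,1), (10,G1,2), (13,G3,3.5), (13,G4,3.5), (14,G2,5), (18,G1,6.5), (18,G2,6.5), (19,G3,8.5), (19,G4,8.5), (20,G1,10), (21,G3,11), (22,G4,12), (24,G1,13), (25,G2,14)
Step 2: Sum ranks within each group.
R_1 = 31.5 (n_1 = 4)
R_2 = 25.5 (n_2 = 3)
R_3 = 23 (n_3 = 3)
R_4 = 25 (n_4 = 4)
Step 3: H = 12/(N(N+1)) * sum(R_i^2/n_i) - 3(N+1)
     = 12/(14*15) * (31.5^2/4 + 25.5^2/3 + 23^2/3 + 25^2/4) - 3*15
     = 0.057143 * 797.396 - 45
     = 0.565476.
Step 4: Ties present; correction factor C = 1 - 18/(14^3 - 14) = 0.993407. Corrected H = 0.565476 / 0.993407 = 0.569229.
Step 5: Under H0, H ~ chi^2(3); p-value = 0.903439.
Step 6: alpha = 0.05. fail to reject H0.

H = 0.5692, df = 3, p = 0.903439, fail to reject H0.


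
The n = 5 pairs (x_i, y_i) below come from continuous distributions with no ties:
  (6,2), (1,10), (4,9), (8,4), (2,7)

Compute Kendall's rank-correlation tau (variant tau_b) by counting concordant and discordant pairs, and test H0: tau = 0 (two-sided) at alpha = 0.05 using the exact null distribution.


Step 1: Enumerate the 10 unordered pairs (i,j) with i<j and classify each by sign(x_j-x_i) * sign(y_j-y_i).
  (1,2):dx=-5,dy=+8->D; (1,3):dx=-2,dy=+7->D; (1,4):dx=+2,dy=+2->C; (1,5):dx=-4,dy=+5->D
  (2,3):dx=+3,dy=-1->D; (2,4):dx=+7,dy=-6->D; (2,5):dx=+1,dy=-3->D; (3,4):dx=+4,dy=-5->D
  (3,5):dx=-2,dy=-2->C; (4,5):dx=-6,dy=+3->D
Step 2: C = 2, D = 8, total pairs = 10.
Step 3: tau = (C - D)/(n(n-1)/2) = (2 - 8)/10 = -0.600000.
Step 4: Exact two-sided p-value (enumerate n! = 120 permutations of y under H0): p = 0.233333.
Step 5: alpha = 0.05. fail to reject H0.

tau_b = -0.6000 (C=2, D=8), p = 0.233333, fail to reject H0.


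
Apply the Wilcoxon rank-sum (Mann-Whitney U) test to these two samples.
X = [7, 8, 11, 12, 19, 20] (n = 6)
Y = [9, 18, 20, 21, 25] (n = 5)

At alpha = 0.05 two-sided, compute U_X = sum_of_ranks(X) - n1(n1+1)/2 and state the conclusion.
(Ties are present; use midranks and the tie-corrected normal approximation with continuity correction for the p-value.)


Step 1: Combine and sort all 11 observations; assign midranks.
sorted (value, group): (7,X), (8,X), (9,Y), (11,X), (12,X), (18,Y), (19,X), (20,X), (20,Y), (21,Y), (25,Y)
ranks: 7->1, 8->2, 9->3, 11->4, 12->5, 18->6, 19->7, 20->8.5, 20->8.5, 21->10, 25->11
Step 2: Rank sum for X: R1 = 1 + 2 + 4 + 5 + 7 + 8.5 = 27.5.
Step 3: U_X = R1 - n1(n1+1)/2 = 27.5 - 6*7/2 = 27.5 - 21 = 6.5.
       U_Y = n1*n2 - U_X = 30 - 6.5 = 23.5.
Step 4: Ties are present, so use the tie-corrected normal approximation (with continuity correction) for the p-value.
Step 5: p-value = 0.143215; compare to alpha = 0.05. fail to reject H0.

U_X = 6.5, p = 0.143215, fail to reject H0 at alpha = 0.05.


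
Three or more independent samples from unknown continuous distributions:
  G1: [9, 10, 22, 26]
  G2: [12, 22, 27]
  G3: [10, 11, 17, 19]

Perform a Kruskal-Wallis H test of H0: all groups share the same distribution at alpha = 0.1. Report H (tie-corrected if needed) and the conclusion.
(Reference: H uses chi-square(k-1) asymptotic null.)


Step 1: Combine all N = 11 observations and assign midranks.
sorted (value, group, rank): (9,G1,1), (10,G1,2.5), (10,G3,2.5), (11,G3,4), (12,G2,5), (17,G3,6), (19,G3,7), (22,G1,8.5), (22,G2,8.5), (26,G1,10), (27,G2,11)
Step 2: Sum ranks within each group.
R_1 = 22 (n_1 = 4)
R_2 = 24.5 (n_2 = 3)
R_3 = 19.5 (n_3 = 4)
Step 3: H = 12/(N(N+1)) * sum(R_i^2/n_i) - 3(N+1)
     = 12/(11*12) * (22^2/4 + 24.5^2/3 + 19.5^2/4) - 3*12
     = 0.090909 * 416.146 - 36
     = 1.831439.
Step 4: Ties present; correction factor C = 1 - 12/(11^3 - 11) = 0.990909. Corrected H = 1.831439 / 0.990909 = 1.848242.
Step 5: Under H0, H ~ chi^2(2); p-value = 0.396880.
Step 6: alpha = 0.1. fail to reject H0.

H = 1.8482, df = 2, p = 0.396880, fail to reject H0.


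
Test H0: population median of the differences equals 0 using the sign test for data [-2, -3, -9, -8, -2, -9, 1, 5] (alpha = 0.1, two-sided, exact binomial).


Step 1: Discard zero differences. Original n = 8; n_eff = number of nonzero differences = 8.
Nonzero differences (with sign): -2, -3, -9, -8, -2, -9, +1, +5
Step 2: Count signs: positive = 2, negative = 6.
Step 3: Under H0: P(positive) = 0.5, so the number of positives S ~ Bin(8, 0.5).
Step 4: Two-sided exact p-value = sum of Bin(8,0.5) probabilities at or below the observed probability = 0.289062.
Step 5: alpha = 0.1. fail to reject H0.

n_eff = 8, pos = 2, neg = 6, p = 0.289062, fail to reject H0.


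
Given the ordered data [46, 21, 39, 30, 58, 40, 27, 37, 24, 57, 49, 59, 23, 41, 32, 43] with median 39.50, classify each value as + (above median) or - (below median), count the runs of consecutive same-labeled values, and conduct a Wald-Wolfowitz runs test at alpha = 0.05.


Step 1: Compute median = 39.50; label A = above, B = below.
Labels in order: ABBBAABBBAAABABA  (n_A = 8, n_B = 8)
Step 2: Count runs R = 9.
Step 3: Under H0 (random ordering), E[R] = 2*n_A*n_B/(n_A+n_B) + 1 = 2*8*8/16 + 1 = 9.0000.
        Var[R] = 2*n_A*n_B*(2*n_A*n_B - n_A - n_B) / ((n_A+n_B)^2 * (n_A+n_B-1)) = 14336/3840 = 3.7333.
        SD[R] = 1.9322.
Step 4: R = E[R], so z = 0 with no continuity correction.
Step 5: Two-sided p-value via normal approximation = 2*(1 - Phi(|z|)) = 1.000000.
Step 6: alpha = 0.05. fail to reject H0.

R = 9, z = 0.0000, p = 1.000000, fail to reject H0.


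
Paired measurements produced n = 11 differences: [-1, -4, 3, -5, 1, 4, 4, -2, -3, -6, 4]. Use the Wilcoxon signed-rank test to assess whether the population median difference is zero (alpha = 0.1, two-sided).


Step 1: Drop any zero differences (none here) and take |d_i|.
|d| = [1, 4, 3, 5, 1, 4, 4, 2, 3, 6, 4]
Step 2: Midrank |d_i| (ties get averaged ranks).
ranks: |1|->1.5, |4|->7.5, |3|->4.5, |5|->10, |1|->1.5, |4|->7.5, |4|->7.5, |2|->3, |3|->4.5, |6|->11, |4|->7.5
Step 3: Attach original signs; sum ranks with positive sign and with negative sign.
W+ = 4.5 + 1.5 + 7.5 + 7.5 + 7.5 = 28.5
W- = 1.5 + 7.5 + 10 + 3 + 4.5 + 11 = 37.5
(Check: W+ + W- = 66 should equal n(n+1)/2 = 66.)
Step 4: Test statistic W = min(W+, W-) = 28.5.
Step 5: Ties in |d|, so use the tie-corrected normal approximation.
        E[W] = n(n+1)/4 = 11*12/4 = 33.
        Tie groups: |d|=1 (t=2), |d|=3 (t=2), |d|=4 (t=4); sum(t^3 - t) = 72.
        Var[W] = n(n+1)(2n+1)/24 - sum(t^3-t)/48 = 3036/24 - 72/48 = 125.
        z = (W - E[W]) / sqrt(Var[W]) = (28.5 - 33) / 11.1803 = -0.4025.
        Two-sided p = 2*Phi(z) = 0.687322.
Step 6: alpha = 0.1. fail to reject H0.

W+ = 28.5, W- = 37.5, W = min = 28.5, p = 0.687322, fail to reject H0.


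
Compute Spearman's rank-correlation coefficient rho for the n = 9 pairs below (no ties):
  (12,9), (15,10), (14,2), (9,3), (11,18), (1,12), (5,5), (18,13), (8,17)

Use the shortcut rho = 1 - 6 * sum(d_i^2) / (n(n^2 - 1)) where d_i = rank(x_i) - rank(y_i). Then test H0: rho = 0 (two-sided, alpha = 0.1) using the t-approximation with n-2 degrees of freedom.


Step 1: Rank x and y separately (midranks; no ties here).
rank(x): 12->6, 15->8, 14->7, 9->4, 11->5, 1->1, 5->2, 18->9, 8->3
rank(y): 9->4, 10->5, 2->1, 3->2, 18->9, 12->6, 5->3, 13->7, 17->8
Step 2: d_i = R_x(i) - R_y(i); compute d_i^2.
  (6-4)^2=4, (8-5)^2=9, (7-1)^2=36, (4-2)^2=4, (5-9)^2=16, (1-6)^2=25, (2-3)^2=1, (9-7)^2=4, (3-8)^2=25
sum(d^2) = 124.
Step 3: rho = 1 - 6*124 / (9*(9^2 - 1)) = 1 - 744/720 = -0.033333.
Step 4: Under H0, t = rho * sqrt((n-2)/(1-rho^2)) = -0.0882 ~ t(7).
Step 5: Two-sided p-value from the t-distribution with 7 df = 0.932157.
Step 6: alpha = 0.1. fail to reject H0.

rho = -0.0333, p = 0.932157, fail to reject H0 at alpha = 0.1.


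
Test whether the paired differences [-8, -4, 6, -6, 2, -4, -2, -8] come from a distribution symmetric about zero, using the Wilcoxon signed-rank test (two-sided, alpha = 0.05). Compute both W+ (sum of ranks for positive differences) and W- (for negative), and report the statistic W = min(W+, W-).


Step 1: Drop any zero differences (none here) and take |d_i|.
|d| = [8, 4, 6, 6, 2, 4, 2, 8]
Step 2: Midrank |d_i| (ties get averaged ranks).
ranks: |8|->7.5, |4|->3.5, |6|->5.5, |6|->5.5, |2|->1.5, |4|->3.5, |2|->1.5, |8|->7.5
Step 3: Attach original signs; sum ranks with positive sign and with negative sign.
W+ = 5.5 + 1.5 = 7
W- = 7.5 + 3.5 + 5.5 + 3.5 + 1.5 + 7.5 = 29
(Check: W+ + W- = 36 should equal n(n+1)/2 = 36.)
Step 4: Test statistic W = min(W+, W-) = 7.
Step 5: Ties in |d|, so use the tie-corrected normal approximation.
        E[W] = n(n+1)/4 = 8*9/4 = 18.
        Tie groups: |d|=2 (t=2), |d|=4 (t=2), |d|=6 (t=2), |d|=8 (t=2); sum(t^3 - t) = 24.
        Var[W] = n(n+1)(2n+1)/24 - sum(t^3-t)/48 = 1224/24 - 24/48 = 50.5.
        z = (W - E[W]) / sqrt(Var[W]) = (7 - 18) / 7.1063 = -1.5479.
        Two-sided p = 2*Phi(z) = 0.121643.
Step 6: alpha = 0.05. fail to reject H0.

W+ = 7, W- = 29, W = min = 7, p = 0.121643, fail to reject H0.


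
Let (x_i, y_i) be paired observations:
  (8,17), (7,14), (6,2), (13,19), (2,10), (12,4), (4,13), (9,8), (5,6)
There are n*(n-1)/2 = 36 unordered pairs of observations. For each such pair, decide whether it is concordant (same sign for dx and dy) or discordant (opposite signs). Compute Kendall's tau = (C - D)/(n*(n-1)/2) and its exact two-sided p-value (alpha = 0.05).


Step 1: Enumerate the 36 unordered pairs (i,j) with i<j and classify each by sign(x_j-x_i) * sign(y_j-y_i).
  (1,2):dx=-1,dy=-3->C; (1,3):dx=-2,dy=-15->C; (1,4):dx=+5,dy=+2->C; (1,5):dx=-6,dy=-7->C
  (1,6):dx=+4,dy=-13->D; (1,7):dx=-4,dy=-4->C; (1,8):dx=+1,dy=-9->D; (1,9):dx=-3,dy=-11->C
  (2,3):dx=-1,dy=-12->C; (2,4):dx=+6,dy=+5->C; (2,5):dx=-5,dy=-4->C; (2,6):dx=+5,dy=-10->D
  (2,7):dx=-3,dy=-1->C; (2,8):dx=+2,dy=-6->D; (2,9):dx=-2,dy=-8->C; (3,4):dx=+7,dy=+17->C
  (3,5):dx=-4,dy=+8->D; (3,6):dx=+6,dy=+2->C; (3,7):dx=-2,dy=+11->D; (3,8):dx=+3,dy=+6->C
  (3,9):dx=-1,dy=+4->D; (4,5):dx=-11,dy=-9->C; (4,6):dx=-1,dy=-15->C; (4,7):dx=-9,dy=-6->C
  (4,8):dx=-4,dy=-11->C; (4,9):dx=-8,dy=-13->C; (5,6):dx=+10,dy=-6->D; (5,7):dx=+2,dy=+3->C
  (5,8):dx=+7,dy=-2->D; (5,9):dx=+3,dy=-4->D; (6,7):dx=-8,dy=+9->D; (6,8):dx=-3,dy=+4->D
  (6,9):dx=-7,dy=+2->D; (7,8):dx=+5,dy=-5->D; (7,9):dx=+1,dy=-7->D; (8,9):dx=-4,dy=-2->C
Step 2: C = 21, D = 15, total pairs = 36.
Step 3: tau = (C - D)/(n(n-1)/2) = (21 - 15)/36 = 0.166667.
Step 4: Exact two-sided p-value (enumerate n! = 362880 permutations of y under H0): p = 0.612202.
Step 5: alpha = 0.05. fail to reject H0.

tau_b = 0.1667 (C=21, D=15), p = 0.612202, fail to reject H0.


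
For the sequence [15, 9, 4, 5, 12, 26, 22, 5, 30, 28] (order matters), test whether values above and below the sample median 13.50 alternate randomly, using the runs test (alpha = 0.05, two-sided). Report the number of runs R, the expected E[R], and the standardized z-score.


Step 1: Compute median = 13.50; label A = above, B = below.
Labels in order: ABBBBAABAA  (n_A = 5, n_B = 5)
Step 2: Count runs R = 5.
Step 3: Under H0 (random ordering), E[R] = 2*n_A*n_B/(n_A+n_B) + 1 = 2*5*5/10 + 1 = 6.0000.
        Var[R] = 2*n_A*n_B*(2*n_A*n_B - n_A - n_B) / ((n_A+n_B)^2 * (n_A+n_B-1)) = 2000/900 = 2.2222.
        SD[R] = 1.4907.
Step 4: Continuity-corrected z = (R + 0.5 - E[R]) / SD[R] = (5 + 0.5 - 6.0000) / 1.4907 = -0.3354.
Step 5: Two-sided p-value via normal approximation = 2*(1 - Phi(|z|)) = 0.737316.
Step 6: alpha = 0.05. fail to reject H0.

R = 5, z = -0.3354, p = 0.737316, fail to reject H0.


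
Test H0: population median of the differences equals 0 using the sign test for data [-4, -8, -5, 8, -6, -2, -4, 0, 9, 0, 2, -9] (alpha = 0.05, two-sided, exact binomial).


Step 1: Discard zero differences. Original n = 12; n_eff = number of nonzero differences = 10.
Nonzero differences (with sign): -4, -8, -5, +8, -6, -2, -4, +9, +2, -9
Step 2: Count signs: positive = 3, negative = 7.
Step 3: Under H0: P(positive) = 0.5, so the number of positives S ~ Bin(10, 0.5).
Step 4: Two-sided exact p-value = sum of Bin(10,0.5) probabilities at or below the observed probability = 0.343750.
Step 5: alpha = 0.05. fail to reject H0.

n_eff = 10, pos = 3, neg = 7, p = 0.343750, fail to reject H0.


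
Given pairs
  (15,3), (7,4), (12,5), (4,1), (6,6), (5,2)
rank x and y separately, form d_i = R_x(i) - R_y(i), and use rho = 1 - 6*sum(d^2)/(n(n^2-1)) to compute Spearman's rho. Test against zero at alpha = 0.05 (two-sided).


Step 1: Rank x and y separately (midranks; no ties here).
rank(x): 15->6, 7->4, 12->5, 4->1, 6->3, 5->2
rank(y): 3->3, 4->4, 5->5, 1->1, 6->6, 2->2
Step 2: d_i = R_x(i) - R_y(i); compute d_i^2.
  (6-3)^2=9, (4-4)^2=0, (5-5)^2=0, (1-1)^2=0, (3-6)^2=9, (2-2)^2=0
sum(d^2) = 18.
Step 3: rho = 1 - 6*18 / (6*(6^2 - 1)) = 1 - 108/210 = 0.485714.
Step 4: Under H0, t = rho * sqrt((n-2)/(1-rho^2)) = 1.1113 ~ t(4).
Step 5: Two-sided p-value from the t-distribution with 4 df = 0.328723.
Step 6: alpha = 0.05. fail to reject H0.

rho = 0.4857, p = 0.328723, fail to reject H0 at alpha = 0.05.


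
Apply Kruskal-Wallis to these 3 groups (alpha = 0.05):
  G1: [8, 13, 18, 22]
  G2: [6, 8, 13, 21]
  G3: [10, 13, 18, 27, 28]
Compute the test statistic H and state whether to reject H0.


Step 1: Combine all N = 13 observations and assign midranks.
sorted (value, group, rank): (6,G2,1), (8,G1,2.5), (8,G2,2.5), (10,G3,4), (13,G1,6), (13,G2,6), (13,G3,6), (18,G1,8.5), (18,G3,8.5), (21,G2,10), (22,G1,11), (27,G3,12), (28,G3,13)
Step 2: Sum ranks within each group.
R_1 = 28 (n_1 = 4)
R_2 = 19.5 (n_2 = 4)
R_3 = 43.5 (n_3 = 5)
Step 3: H = 12/(N(N+1)) * sum(R_i^2/n_i) - 3(N+1)
     = 12/(13*14) * (28^2/4 + 19.5^2/4 + 43.5^2/5) - 3*14
     = 0.065934 * 669.513 - 42
     = 2.143681.
Step 4: Ties present; correction factor C = 1 - 36/(13^3 - 13) = 0.983516. Corrected H = 2.143681 / 0.983516 = 2.179609.
Step 5: Under H0, H ~ chi^2(2); p-value = 0.336282.
Step 6: alpha = 0.05. fail to reject H0.

H = 2.1796, df = 2, p = 0.336282, fail to reject H0.


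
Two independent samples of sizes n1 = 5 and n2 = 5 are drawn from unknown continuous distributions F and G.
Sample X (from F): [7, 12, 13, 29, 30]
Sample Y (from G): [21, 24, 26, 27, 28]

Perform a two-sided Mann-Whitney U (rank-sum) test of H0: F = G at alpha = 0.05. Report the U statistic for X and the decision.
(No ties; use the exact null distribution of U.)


Step 1: Combine and sort all 10 observations; assign midranks.
sorted (value, group): (7,X), (12,X), (13,X), (21,Y), (24,Y), (26,Y), (27,Y), (28,Y), (29,X), (30,X)
ranks: 7->1, 12->2, 13->3, 21->4, 24->5, 26->6, 27->7, 28->8, 29->9, 30->10
Step 2: Rank sum for X: R1 = 1 + 2 + 3 + 9 + 10 = 25.
Step 3: U_X = R1 - n1(n1+1)/2 = 25 - 5*6/2 = 25 - 15 = 10.
       U_Y = n1*n2 - U_X = 25 - 10 = 15.
Step 4: No ties, so the exact null distribution of U (based on enumerating the C(10,5) = 252 equally likely rank assignments) gives the two-sided p-value.
Step 5: p-value = 0.690476; compare to alpha = 0.05. fail to reject H0.

U_X = 10, p = 0.690476, fail to reject H0 at alpha = 0.05.


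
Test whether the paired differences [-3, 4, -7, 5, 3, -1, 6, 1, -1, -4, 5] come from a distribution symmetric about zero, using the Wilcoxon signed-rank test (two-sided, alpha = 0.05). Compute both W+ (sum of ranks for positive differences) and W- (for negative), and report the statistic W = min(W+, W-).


Step 1: Drop any zero differences (none here) and take |d_i|.
|d| = [3, 4, 7, 5, 3, 1, 6, 1, 1, 4, 5]
Step 2: Midrank |d_i| (ties get averaged ranks).
ranks: |3|->4.5, |4|->6.5, |7|->11, |5|->8.5, |3|->4.5, |1|->2, |6|->10, |1|->2, |1|->2, |4|->6.5, |5|->8.5
Step 3: Attach original signs; sum ranks with positive sign and with negative sign.
W+ = 6.5 + 8.5 + 4.5 + 10 + 2 + 8.5 = 40
W- = 4.5 + 11 + 2 + 2 + 6.5 = 26
(Check: W+ + W- = 66 should equal n(n+1)/2 = 66.)
Step 4: Test statistic W = min(W+, W-) = 26.
Step 5: Ties in |d|, so use the tie-corrected normal approximation.
        E[W] = n(n+1)/4 = 11*12/4 = 33.
        Tie groups: |d|=1 (t=3), |d|=3 (t=2), |d|=4 (t=2), |d|=5 (t=2); sum(t^3 - t) = 42.
        Var[W] = n(n+1)(2n+1)/24 - sum(t^3-t)/48 = 3036/24 - 42/48 = 125.625.
        z = (W - E[W]) / sqrt(Var[W]) = (26 - 33) / 11.2083 = -0.6245.
        Two-sided p = 2*Phi(z) = 0.532273.
Step 6: alpha = 0.05. fail to reject H0.

W+ = 40, W- = 26, W = min = 26, p = 0.532273, fail to reject H0.


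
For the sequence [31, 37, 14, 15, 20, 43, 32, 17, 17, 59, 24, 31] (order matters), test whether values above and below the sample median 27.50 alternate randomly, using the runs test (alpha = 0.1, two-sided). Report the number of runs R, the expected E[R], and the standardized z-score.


Step 1: Compute median = 27.50; label A = above, B = below.
Labels in order: AABBBAABBABA  (n_A = 6, n_B = 6)
Step 2: Count runs R = 7.
Step 3: Under H0 (random ordering), E[R] = 2*n_A*n_B/(n_A+n_B) + 1 = 2*6*6/12 + 1 = 7.0000.
        Var[R] = 2*n_A*n_B*(2*n_A*n_B - n_A - n_B) / ((n_A+n_B)^2 * (n_A+n_B-1)) = 4320/1584 = 2.7273.
        SD[R] = 1.6514.
Step 4: R = E[R], so z = 0 with no continuity correction.
Step 5: Two-sided p-value via normal approximation = 2*(1 - Phi(|z|)) = 1.000000.
Step 6: alpha = 0.1. fail to reject H0.

R = 7, z = 0.0000, p = 1.000000, fail to reject H0.


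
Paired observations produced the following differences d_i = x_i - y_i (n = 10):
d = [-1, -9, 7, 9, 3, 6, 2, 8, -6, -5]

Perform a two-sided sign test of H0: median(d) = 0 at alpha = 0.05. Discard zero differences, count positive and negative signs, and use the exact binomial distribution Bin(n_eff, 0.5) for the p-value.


Step 1: Discard zero differences. Original n = 10; n_eff = number of nonzero differences = 10.
Nonzero differences (with sign): -1, -9, +7, +9, +3, +6, +2, +8, -6, -5
Step 2: Count signs: positive = 6, negative = 4.
Step 3: Under H0: P(positive) = 0.5, so the number of positives S ~ Bin(10, 0.5).
Step 4: Two-sided exact p-value = sum of Bin(10,0.5) probabilities at or below the observed probability = 0.753906.
Step 5: alpha = 0.05. fail to reject H0.

n_eff = 10, pos = 6, neg = 4, p = 0.753906, fail to reject H0.


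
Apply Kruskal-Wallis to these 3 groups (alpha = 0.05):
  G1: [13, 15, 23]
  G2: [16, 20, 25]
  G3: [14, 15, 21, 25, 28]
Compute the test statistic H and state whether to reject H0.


Step 1: Combine all N = 11 observations and assign midranks.
sorted (value, group, rank): (13,G1,1), (14,G3,2), (15,G1,3.5), (15,G3,3.5), (16,G2,5), (20,G2,6), (21,G3,7), (23,G1,8), (25,G2,9.5), (25,G3,9.5), (28,G3,11)
Step 2: Sum ranks within each group.
R_1 = 12.5 (n_1 = 3)
R_2 = 20.5 (n_2 = 3)
R_3 = 33 (n_3 = 5)
Step 3: H = 12/(N(N+1)) * sum(R_i^2/n_i) - 3(N+1)
     = 12/(11*12) * (12.5^2/3 + 20.5^2/3 + 33^2/5) - 3*12
     = 0.090909 * 409.967 - 36
     = 1.269697.
Step 4: Ties present; correction factor C = 1 - 12/(11^3 - 11) = 0.990909. Corrected H = 1.269697 / 0.990909 = 1.281346.
Step 5: Under H0, H ~ chi^2(2); p-value = 0.526938.
Step 6: alpha = 0.05. fail to reject H0.

H = 1.2813, df = 2, p = 0.526938, fail to reject H0.


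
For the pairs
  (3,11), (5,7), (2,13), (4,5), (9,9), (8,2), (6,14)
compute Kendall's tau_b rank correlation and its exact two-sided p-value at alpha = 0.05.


Step 1: Enumerate the 21 unordered pairs (i,j) with i<j and classify each by sign(x_j-x_i) * sign(y_j-y_i).
  (1,2):dx=+2,dy=-4->D; (1,3):dx=-1,dy=+2->D; (1,4):dx=+1,dy=-6->D; (1,5):dx=+6,dy=-2->D
  (1,6):dx=+5,dy=-9->D; (1,7):dx=+3,dy=+3->C; (2,3):dx=-3,dy=+6->D; (2,4):dx=-1,dy=-2->C
  (2,5):dx=+4,dy=+2->C; (2,6):dx=+3,dy=-5->D; (2,7):dx=+1,dy=+7->C; (3,4):dx=+2,dy=-8->D
  (3,5):dx=+7,dy=-4->D; (3,6):dx=+6,dy=-11->D; (3,7):dx=+4,dy=+1->C; (4,5):dx=+5,dy=+4->C
  (4,6):dx=+4,dy=-3->D; (4,7):dx=+2,dy=+9->C; (5,6):dx=-1,dy=-7->C; (5,7):dx=-3,dy=+5->D
  (6,7):dx=-2,dy=+12->D
Step 2: C = 8, D = 13, total pairs = 21.
Step 3: tau = (C - D)/(n(n-1)/2) = (8 - 13)/21 = -0.238095.
Step 4: Exact two-sided p-value (enumerate n! = 5040 permutations of y under H0): p = 0.561905.
Step 5: alpha = 0.05. fail to reject H0.

tau_b = -0.2381 (C=8, D=13), p = 0.561905, fail to reject H0.


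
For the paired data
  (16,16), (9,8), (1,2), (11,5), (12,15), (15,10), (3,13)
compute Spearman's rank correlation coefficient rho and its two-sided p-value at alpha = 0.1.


Step 1: Rank x and y separately (midranks; no ties here).
rank(x): 16->7, 9->3, 1->1, 11->4, 12->5, 15->6, 3->2
rank(y): 16->7, 8->3, 2->1, 5->2, 15->6, 10->4, 13->5
Step 2: d_i = R_x(i) - R_y(i); compute d_i^2.
  (7-7)^2=0, (3-3)^2=0, (1-1)^2=0, (4-2)^2=4, (5-6)^2=1, (6-4)^2=4, (2-5)^2=9
sum(d^2) = 18.
Step 3: rho = 1 - 6*18 / (7*(7^2 - 1)) = 1 - 108/336 = 0.678571.
Step 4: Under H0, t = rho * sqrt((n-2)/(1-rho^2)) = 2.0657 ~ t(5).
Step 5: Two-sided p-value from the t-distribution with 5 df = 0.093750.
Step 6: alpha = 0.1. reject H0.

rho = 0.6786, p = 0.093750, reject H0 at alpha = 0.1.


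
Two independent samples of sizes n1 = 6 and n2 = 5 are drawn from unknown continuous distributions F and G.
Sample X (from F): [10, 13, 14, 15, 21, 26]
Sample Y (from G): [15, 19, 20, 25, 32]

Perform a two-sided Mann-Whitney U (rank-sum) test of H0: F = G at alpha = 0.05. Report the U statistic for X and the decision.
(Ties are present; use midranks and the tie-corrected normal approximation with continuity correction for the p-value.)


Step 1: Combine and sort all 11 observations; assign midranks.
sorted (value, group): (10,X), (13,X), (14,X), (15,X), (15,Y), (19,Y), (20,Y), (21,X), (25,Y), (26,X), (32,Y)
ranks: 10->1, 13->2, 14->3, 15->4.5, 15->4.5, 19->6, 20->7, 21->8, 25->9, 26->10, 32->11
Step 2: Rank sum for X: R1 = 1 + 2 + 3 + 4.5 + 8 + 10 = 28.5.
Step 3: U_X = R1 - n1(n1+1)/2 = 28.5 - 6*7/2 = 28.5 - 21 = 7.5.
       U_Y = n1*n2 - U_X = 30 - 7.5 = 22.5.
Step 4: Ties are present, so use the tie-corrected normal approximation (with continuity correction) for the p-value.
Step 5: p-value = 0.200217; compare to alpha = 0.05. fail to reject H0.

U_X = 7.5, p = 0.200217, fail to reject H0 at alpha = 0.05.


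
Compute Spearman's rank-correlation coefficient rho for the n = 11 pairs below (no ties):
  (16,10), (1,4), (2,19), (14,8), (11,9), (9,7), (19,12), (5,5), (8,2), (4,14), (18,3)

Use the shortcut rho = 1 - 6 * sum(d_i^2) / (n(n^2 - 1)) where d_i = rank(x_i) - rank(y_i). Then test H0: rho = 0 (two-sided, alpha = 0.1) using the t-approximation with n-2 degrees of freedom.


Step 1: Rank x and y separately (midranks; no ties here).
rank(x): 16->9, 1->1, 2->2, 14->8, 11->7, 9->6, 19->11, 5->4, 8->5, 4->3, 18->10
rank(y): 10->8, 4->3, 19->11, 8->6, 9->7, 7->5, 12->9, 5->4, 2->1, 14->10, 3->2
Step 2: d_i = R_x(i) - R_y(i); compute d_i^2.
  (9-8)^2=1, (1-3)^2=4, (2-11)^2=81, (8-6)^2=4, (7-7)^2=0, (6-5)^2=1, (11-9)^2=4, (4-4)^2=0, (5-1)^2=16, (3-10)^2=49, (10-2)^2=64
sum(d^2) = 224.
Step 3: rho = 1 - 6*224 / (11*(11^2 - 1)) = 1 - 1344/1320 = -0.018182.
Step 4: Under H0, t = rho * sqrt((n-2)/(1-rho^2)) = -0.0546 ~ t(9).
Step 5: Two-sided p-value from the t-distribution with 9 df = 0.957685.
Step 6: alpha = 0.1. fail to reject H0.

rho = -0.0182, p = 0.957685, fail to reject H0 at alpha = 0.1.


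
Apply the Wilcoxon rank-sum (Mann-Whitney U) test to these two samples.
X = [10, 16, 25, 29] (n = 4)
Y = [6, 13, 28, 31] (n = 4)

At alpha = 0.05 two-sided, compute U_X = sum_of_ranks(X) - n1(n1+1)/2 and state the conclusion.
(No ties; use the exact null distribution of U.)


Step 1: Combine and sort all 8 observations; assign midranks.
sorted (value, group): (6,Y), (10,X), (13,Y), (16,X), (25,X), (28,Y), (29,X), (31,Y)
ranks: 6->1, 10->2, 13->3, 16->4, 25->5, 28->6, 29->7, 31->8
Step 2: Rank sum for X: R1 = 2 + 4 + 5 + 7 = 18.
Step 3: U_X = R1 - n1(n1+1)/2 = 18 - 4*5/2 = 18 - 10 = 8.
       U_Y = n1*n2 - U_X = 16 - 8 = 8.
Step 4: No ties, so the exact null distribution of U (based on enumerating the C(8,4) = 70 equally likely rank assignments) gives the two-sided p-value.
Step 5: p-value = 1.000000; compare to alpha = 0.05. fail to reject H0.

U_X = 8, p = 1.000000, fail to reject H0 at alpha = 0.05.


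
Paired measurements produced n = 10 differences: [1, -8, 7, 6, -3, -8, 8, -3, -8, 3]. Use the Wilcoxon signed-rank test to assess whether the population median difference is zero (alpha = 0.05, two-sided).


Step 1: Drop any zero differences (none here) and take |d_i|.
|d| = [1, 8, 7, 6, 3, 8, 8, 3, 8, 3]
Step 2: Midrank |d_i| (ties get averaged ranks).
ranks: |1|->1, |8|->8.5, |7|->6, |6|->5, |3|->3, |8|->8.5, |8|->8.5, |3|->3, |8|->8.5, |3|->3
Step 3: Attach original signs; sum ranks with positive sign and with negative sign.
W+ = 1 + 6 + 5 + 8.5 + 3 = 23.5
W- = 8.5 + 3 + 8.5 + 3 + 8.5 = 31.5
(Check: W+ + W- = 55 should equal n(n+1)/2 = 55.)
Step 4: Test statistic W = min(W+, W-) = 23.5.
Step 5: Ties in |d|, so use the tie-corrected normal approximation.
        E[W] = n(n+1)/4 = 10*11/4 = 27.5.
        Tie groups: |d|=3 (t=3), |d|=8 (t=4); sum(t^3 - t) = 84.
        Var[W] = n(n+1)(2n+1)/24 - sum(t^3-t)/48 = 2310/24 - 84/48 = 94.5.
        z = (W - E[W]) / sqrt(Var[W]) = (23.5 - 27.5) / 9.7211 = -0.4115.
        Two-sided p = 2*Phi(z) = 0.680724.
Step 6: alpha = 0.05. fail to reject H0.

W+ = 23.5, W- = 31.5, W = min = 23.5, p = 0.680724, fail to reject H0.


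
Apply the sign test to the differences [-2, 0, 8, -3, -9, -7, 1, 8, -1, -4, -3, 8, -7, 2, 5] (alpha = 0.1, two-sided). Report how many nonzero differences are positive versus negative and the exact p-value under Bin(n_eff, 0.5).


Step 1: Discard zero differences. Original n = 15; n_eff = number of nonzero differences = 14.
Nonzero differences (with sign): -2, +8, -3, -9, -7, +1, +8, -1, -4, -3, +8, -7, +2, +5
Step 2: Count signs: positive = 6, negative = 8.
Step 3: Under H0: P(positive) = 0.5, so the number of positives S ~ Bin(14, 0.5).
Step 4: Two-sided exact p-value = sum of Bin(14,0.5) probabilities at or below the observed probability = 0.790527.
Step 5: alpha = 0.1. fail to reject H0.

n_eff = 14, pos = 6, neg = 8, p = 0.790527, fail to reject H0.


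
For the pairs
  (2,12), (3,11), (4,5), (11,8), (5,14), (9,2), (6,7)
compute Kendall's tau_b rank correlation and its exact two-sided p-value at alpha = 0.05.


Step 1: Enumerate the 21 unordered pairs (i,j) with i<j and classify each by sign(x_j-x_i) * sign(y_j-y_i).
  (1,2):dx=+1,dy=-1->D; (1,3):dx=+2,dy=-7->D; (1,4):dx=+9,dy=-4->D; (1,5):dx=+3,dy=+2->C
  (1,6):dx=+7,dy=-10->D; (1,7):dx=+4,dy=-5->D; (2,3):dx=+1,dy=-6->D; (2,4):dx=+8,dy=-3->D
  (2,5):dx=+2,dy=+3->C; (2,6):dx=+6,dy=-9->D; (2,7):dx=+3,dy=-4->D; (3,4):dx=+7,dy=+3->C
  (3,5):dx=+1,dy=+9->C; (3,6):dx=+5,dy=-3->D; (3,7):dx=+2,dy=+2->C; (4,5):dx=-6,dy=+6->D
  (4,6):dx=-2,dy=-6->C; (4,7):dx=-5,dy=-1->C; (5,6):dx=+4,dy=-12->D; (5,7):dx=+1,dy=-7->D
  (6,7):dx=-3,dy=+5->D
Step 2: C = 7, D = 14, total pairs = 21.
Step 3: tau = (C - D)/(n(n-1)/2) = (7 - 14)/21 = -0.333333.
Step 4: Exact two-sided p-value (enumerate n! = 5040 permutations of y under H0): p = 0.381349.
Step 5: alpha = 0.05. fail to reject H0.

tau_b = -0.3333 (C=7, D=14), p = 0.381349, fail to reject H0.


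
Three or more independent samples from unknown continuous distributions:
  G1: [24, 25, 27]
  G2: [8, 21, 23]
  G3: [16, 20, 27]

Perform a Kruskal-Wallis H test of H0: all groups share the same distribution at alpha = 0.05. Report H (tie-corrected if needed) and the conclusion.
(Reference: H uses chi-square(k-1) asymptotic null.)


Step 1: Combine all N = 9 observations and assign midranks.
sorted (value, group, rank): (8,G2,1), (16,G3,2), (20,G3,3), (21,G2,4), (23,G2,5), (24,G1,6), (25,G1,7), (27,G1,8.5), (27,G3,8.5)
Step 2: Sum ranks within each group.
R_1 = 21.5 (n_1 = 3)
R_2 = 10 (n_2 = 3)
R_3 = 13.5 (n_3 = 3)
Step 3: H = 12/(N(N+1)) * sum(R_i^2/n_i) - 3(N+1)
     = 12/(9*10) * (21.5^2/3 + 10^2/3 + 13.5^2/3) - 3*10
     = 0.133333 * 248.167 - 30
     = 3.088889.
Step 4: Ties present; correction factor C = 1 - 6/(9^3 - 9) = 0.991667. Corrected H = 3.088889 / 0.991667 = 3.114846.
Step 5: Under H0, H ~ chi^2(2); p-value = 0.210678.
Step 6: alpha = 0.05. fail to reject H0.

H = 3.1148, df = 2, p = 0.210678, fail to reject H0.


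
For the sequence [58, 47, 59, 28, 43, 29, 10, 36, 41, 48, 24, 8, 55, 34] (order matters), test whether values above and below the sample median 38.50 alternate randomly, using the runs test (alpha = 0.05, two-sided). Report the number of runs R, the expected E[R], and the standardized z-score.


Step 1: Compute median = 38.50; label A = above, B = below.
Labels in order: AAABABBBAABBAB  (n_A = 7, n_B = 7)
Step 2: Count runs R = 8.
Step 3: Under H0 (random ordering), E[R] = 2*n_A*n_B/(n_A+n_B) + 1 = 2*7*7/14 + 1 = 8.0000.
        Var[R] = 2*n_A*n_B*(2*n_A*n_B - n_A - n_B) / ((n_A+n_B)^2 * (n_A+n_B-1)) = 8232/2548 = 3.2308.
        SD[R] = 1.7974.
Step 4: R = E[R], so z = 0 with no continuity correction.
Step 5: Two-sided p-value via normal approximation = 2*(1 - Phi(|z|)) = 1.000000.
Step 6: alpha = 0.05. fail to reject H0.

R = 8, z = 0.0000, p = 1.000000, fail to reject H0.


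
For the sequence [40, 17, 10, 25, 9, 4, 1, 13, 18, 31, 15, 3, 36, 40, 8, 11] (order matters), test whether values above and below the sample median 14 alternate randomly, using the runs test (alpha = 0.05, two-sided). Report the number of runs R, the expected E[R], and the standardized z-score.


Step 1: Compute median = 14; label A = above, B = below.
Labels in order: AABABBBBAAABAABB  (n_A = 8, n_B = 8)
Step 2: Count runs R = 8.
Step 3: Under H0 (random ordering), E[R] = 2*n_A*n_B/(n_A+n_B) + 1 = 2*8*8/16 + 1 = 9.0000.
        Var[R] = 2*n_A*n_B*(2*n_A*n_B - n_A - n_B) / ((n_A+n_B)^2 * (n_A+n_B-1)) = 14336/3840 = 3.7333.
        SD[R] = 1.9322.
Step 4: Continuity-corrected z = (R + 0.5 - E[R]) / SD[R] = (8 + 0.5 - 9.0000) / 1.9322 = -0.2588.
Step 5: Two-sided p-value via normal approximation = 2*(1 - Phi(|z|)) = 0.795809.
Step 6: alpha = 0.05. fail to reject H0.

R = 8, z = -0.2588, p = 0.795809, fail to reject H0.


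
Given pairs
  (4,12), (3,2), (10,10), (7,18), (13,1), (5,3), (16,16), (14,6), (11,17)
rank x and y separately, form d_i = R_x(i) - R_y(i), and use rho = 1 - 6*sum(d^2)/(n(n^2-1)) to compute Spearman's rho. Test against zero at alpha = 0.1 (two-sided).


Step 1: Rank x and y separately (midranks; no ties here).
rank(x): 4->2, 3->1, 10->5, 7->4, 13->7, 5->3, 16->9, 14->8, 11->6
rank(y): 12->6, 2->2, 10->5, 18->9, 1->1, 3->3, 16->7, 6->4, 17->8
Step 2: d_i = R_x(i) - R_y(i); compute d_i^2.
  (2-6)^2=16, (1-2)^2=1, (5-5)^2=0, (4-9)^2=25, (7-1)^2=36, (3-3)^2=0, (9-7)^2=4, (8-4)^2=16, (6-8)^2=4
sum(d^2) = 102.
Step 3: rho = 1 - 6*102 / (9*(9^2 - 1)) = 1 - 612/720 = 0.150000.
Step 4: Under H0, t = rho * sqrt((n-2)/(1-rho^2)) = 0.4014 ~ t(7).
Step 5: Two-sided p-value from the t-distribution with 7 df = 0.700094.
Step 6: alpha = 0.1. fail to reject H0.

rho = 0.1500, p = 0.700094, fail to reject H0 at alpha = 0.1.


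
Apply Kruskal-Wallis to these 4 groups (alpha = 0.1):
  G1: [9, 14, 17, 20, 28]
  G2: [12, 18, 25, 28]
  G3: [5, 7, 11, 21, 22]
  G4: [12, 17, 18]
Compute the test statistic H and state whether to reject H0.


Step 1: Combine all N = 17 observations and assign midranks.
sorted (value, group, rank): (5,G3,1), (7,G3,2), (9,G1,3), (11,G3,4), (12,G2,5.5), (12,G4,5.5), (14,G1,7), (17,G1,8.5), (17,G4,8.5), (18,G2,10.5), (18,G4,10.5), (20,G1,12), (21,G3,13), (22,G3,14), (25,G2,15), (28,G1,16.5), (28,G2,16.5)
Step 2: Sum ranks within each group.
R_1 = 47 (n_1 = 5)
R_2 = 47.5 (n_2 = 4)
R_3 = 34 (n_3 = 5)
R_4 = 24.5 (n_4 = 3)
Step 3: H = 12/(N(N+1)) * sum(R_i^2/n_i) - 3(N+1)
     = 12/(17*18) * (47^2/5 + 47.5^2/4 + 34^2/5 + 24.5^2/3) - 3*18
     = 0.039216 * 1437.15 - 54
     = 2.358660.
Step 4: Ties present; correction factor C = 1 - 24/(17^3 - 17) = 0.995098. Corrected H = 2.358660 / 0.995098 = 2.370279.
Step 5: Under H0, H ~ chi^2(3); p-value = 0.499191.
Step 6: alpha = 0.1. fail to reject H0.

H = 2.3703, df = 3, p = 0.499191, fail to reject H0.


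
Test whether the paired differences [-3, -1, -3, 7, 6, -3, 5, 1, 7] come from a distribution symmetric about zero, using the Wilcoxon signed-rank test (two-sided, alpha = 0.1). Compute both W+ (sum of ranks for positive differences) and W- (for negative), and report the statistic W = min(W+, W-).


Step 1: Drop any zero differences (none here) and take |d_i|.
|d| = [3, 1, 3, 7, 6, 3, 5, 1, 7]
Step 2: Midrank |d_i| (ties get averaged ranks).
ranks: |3|->4, |1|->1.5, |3|->4, |7|->8.5, |6|->7, |3|->4, |5|->6, |1|->1.5, |7|->8.5
Step 3: Attach original signs; sum ranks with positive sign and with negative sign.
W+ = 8.5 + 7 + 6 + 1.5 + 8.5 = 31.5
W- = 4 + 1.5 + 4 + 4 = 13.5
(Check: W+ + W- = 45 should equal n(n+1)/2 = 45.)
Step 4: Test statistic W = min(W+, W-) = 13.5.
Step 5: Ties in |d|, so use the tie-corrected normal approximation.
        E[W] = n(n+1)/4 = 9*10/4 = 22.5.
        Tie groups: |d|=1 (t=2), |d|=3 (t=3), |d|=7 (t=2); sum(t^3 - t) = 36.
        Var[W] = n(n+1)(2n+1)/24 - sum(t^3-t)/48 = 1710/24 - 36/48 = 70.5.
        z = (W - E[W]) / sqrt(Var[W]) = (13.5 - 22.5) / 8.3964 = -1.0719.
        Two-sided p = 2*Phi(z) = 0.283772.
Step 6: alpha = 0.1. fail to reject H0.

W+ = 31.5, W- = 13.5, W = min = 13.5, p = 0.283772, fail to reject H0.


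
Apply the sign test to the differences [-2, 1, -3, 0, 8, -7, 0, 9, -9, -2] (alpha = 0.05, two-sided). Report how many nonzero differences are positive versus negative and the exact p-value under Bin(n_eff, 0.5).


Step 1: Discard zero differences. Original n = 10; n_eff = number of nonzero differences = 8.
Nonzero differences (with sign): -2, +1, -3, +8, -7, +9, -9, -2
Step 2: Count signs: positive = 3, negative = 5.
Step 3: Under H0: P(positive) = 0.5, so the number of positives S ~ Bin(8, 0.5).
Step 4: Two-sided exact p-value = sum of Bin(8,0.5) probabilities at or below the observed probability = 0.726562.
Step 5: alpha = 0.05. fail to reject H0.

n_eff = 8, pos = 3, neg = 5, p = 0.726562, fail to reject H0.


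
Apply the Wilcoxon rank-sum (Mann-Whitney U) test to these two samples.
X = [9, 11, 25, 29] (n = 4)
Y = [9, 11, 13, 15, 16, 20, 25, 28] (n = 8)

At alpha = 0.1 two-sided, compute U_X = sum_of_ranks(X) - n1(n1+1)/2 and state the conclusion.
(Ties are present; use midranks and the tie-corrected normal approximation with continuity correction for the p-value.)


Step 1: Combine and sort all 12 observations; assign midranks.
sorted (value, group): (9,X), (9,Y), (11,X), (11,Y), (13,Y), (15,Y), (16,Y), (20,Y), (25,X), (25,Y), (28,Y), (29,X)
ranks: 9->1.5, 9->1.5, 11->3.5, 11->3.5, 13->5, 15->6, 16->7, 20->8, 25->9.5, 25->9.5, 28->11, 29->12
Step 2: Rank sum for X: R1 = 1.5 + 3.5 + 9.5 + 12 = 26.5.
Step 3: U_X = R1 - n1(n1+1)/2 = 26.5 - 4*5/2 = 26.5 - 10 = 16.5.
       U_Y = n1*n2 - U_X = 32 - 16.5 = 15.5.
Step 4: Ties are present, so use the tie-corrected normal approximation (with continuity correction) for the p-value.
Step 5: p-value = 1.000000; compare to alpha = 0.1. fail to reject H0.

U_X = 16.5, p = 1.000000, fail to reject H0 at alpha = 0.1.


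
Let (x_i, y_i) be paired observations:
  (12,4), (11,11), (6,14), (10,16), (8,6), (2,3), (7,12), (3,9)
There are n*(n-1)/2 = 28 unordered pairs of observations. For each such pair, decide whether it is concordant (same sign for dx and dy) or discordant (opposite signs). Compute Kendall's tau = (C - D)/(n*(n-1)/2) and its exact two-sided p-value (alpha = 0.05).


Step 1: Enumerate the 28 unordered pairs (i,j) with i<j and classify each by sign(x_j-x_i) * sign(y_j-y_i).
  (1,2):dx=-1,dy=+7->D; (1,3):dx=-6,dy=+10->D; (1,4):dx=-2,dy=+12->D; (1,5):dx=-4,dy=+2->D
  (1,6):dx=-10,dy=-1->C; (1,7):dx=-5,dy=+8->D; (1,8):dx=-9,dy=+5->D; (2,3):dx=-5,dy=+3->D
  (2,4):dx=-1,dy=+5->D; (2,5):dx=-3,dy=-5->C; (2,6):dx=-9,dy=-8->C; (2,7):dx=-4,dy=+1->D
  (2,8):dx=-8,dy=-2->C; (3,4):dx=+4,dy=+2->C; (3,5):dx=+2,dy=-8->D; (3,6):dx=-4,dy=-11->C
  (3,7):dx=+1,dy=-2->D; (3,8):dx=-3,dy=-5->C; (4,5):dx=-2,dy=-10->C; (4,6):dx=-8,dy=-13->C
  (4,7):dx=-3,dy=-4->C; (4,8):dx=-7,dy=-7->C; (5,6):dx=-6,dy=-3->C; (5,7):dx=-1,dy=+6->D
  (5,8):dx=-5,dy=+3->D; (6,7):dx=+5,dy=+9->C; (6,8):dx=+1,dy=+6->C; (7,8):dx=-4,dy=-3->C
Step 2: C = 15, D = 13, total pairs = 28.
Step 3: tau = (C - D)/(n(n-1)/2) = (15 - 13)/28 = 0.071429.
Step 4: Exact two-sided p-value (enumerate n! = 40320 permutations of y under H0): p = 0.904861.
Step 5: alpha = 0.05. fail to reject H0.

tau_b = 0.0714 (C=15, D=13), p = 0.904861, fail to reject H0.


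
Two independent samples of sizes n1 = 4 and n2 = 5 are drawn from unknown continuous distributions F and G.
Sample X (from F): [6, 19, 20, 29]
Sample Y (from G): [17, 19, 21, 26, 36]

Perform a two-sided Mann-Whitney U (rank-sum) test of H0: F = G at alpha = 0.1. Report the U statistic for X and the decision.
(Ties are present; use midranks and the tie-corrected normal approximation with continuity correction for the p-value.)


Step 1: Combine and sort all 9 observations; assign midranks.
sorted (value, group): (6,X), (17,Y), (19,X), (19,Y), (20,X), (21,Y), (26,Y), (29,X), (36,Y)
ranks: 6->1, 17->2, 19->3.5, 19->3.5, 20->5, 21->6, 26->7, 29->8, 36->9
Step 2: Rank sum for X: R1 = 1 + 3.5 + 5 + 8 = 17.5.
Step 3: U_X = R1 - n1(n1+1)/2 = 17.5 - 4*5/2 = 17.5 - 10 = 7.5.
       U_Y = n1*n2 - U_X = 20 - 7.5 = 12.5.
Step 4: Ties are present, so use the tie-corrected normal approximation (with continuity correction) for the p-value.
Step 5: p-value = 0.622753; compare to alpha = 0.1. fail to reject H0.

U_X = 7.5, p = 0.622753, fail to reject H0 at alpha = 0.1.


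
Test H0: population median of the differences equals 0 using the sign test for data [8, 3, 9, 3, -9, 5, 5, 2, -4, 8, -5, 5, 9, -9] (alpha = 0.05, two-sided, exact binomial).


Step 1: Discard zero differences. Original n = 14; n_eff = number of nonzero differences = 14.
Nonzero differences (with sign): +8, +3, +9, +3, -9, +5, +5, +2, -4, +8, -5, +5, +9, -9
Step 2: Count signs: positive = 10, negative = 4.
Step 3: Under H0: P(positive) = 0.5, so the number of positives S ~ Bin(14, 0.5).
Step 4: Two-sided exact p-value = sum of Bin(14,0.5) probabilities at or below the observed probability = 0.179565.
Step 5: alpha = 0.05. fail to reject H0.

n_eff = 14, pos = 10, neg = 4, p = 0.179565, fail to reject H0.
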